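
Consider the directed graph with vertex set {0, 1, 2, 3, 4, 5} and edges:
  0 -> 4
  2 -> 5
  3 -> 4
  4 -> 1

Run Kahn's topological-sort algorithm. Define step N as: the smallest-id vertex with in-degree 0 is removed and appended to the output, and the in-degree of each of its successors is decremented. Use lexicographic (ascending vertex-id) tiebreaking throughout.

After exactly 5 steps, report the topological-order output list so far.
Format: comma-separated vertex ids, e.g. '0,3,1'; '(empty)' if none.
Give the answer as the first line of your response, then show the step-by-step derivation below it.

0,2,3,4,1

step 1: output 0; order=[0]; indeg=(0,1,0,0,1,1)
step 2: output 2; order=[0,2]; indeg=(0,1,0,0,1,0)
step 3: output 3; order=[0,2,3]; indeg=(0,1,0,0,0,0)
step 4: output 4; order=[0,2,3,4]; indeg=(0,0,0,0,0,0)
step 5: output 1; order=[0,2,3,4,1]; indeg=(0,0,0,0,0,0)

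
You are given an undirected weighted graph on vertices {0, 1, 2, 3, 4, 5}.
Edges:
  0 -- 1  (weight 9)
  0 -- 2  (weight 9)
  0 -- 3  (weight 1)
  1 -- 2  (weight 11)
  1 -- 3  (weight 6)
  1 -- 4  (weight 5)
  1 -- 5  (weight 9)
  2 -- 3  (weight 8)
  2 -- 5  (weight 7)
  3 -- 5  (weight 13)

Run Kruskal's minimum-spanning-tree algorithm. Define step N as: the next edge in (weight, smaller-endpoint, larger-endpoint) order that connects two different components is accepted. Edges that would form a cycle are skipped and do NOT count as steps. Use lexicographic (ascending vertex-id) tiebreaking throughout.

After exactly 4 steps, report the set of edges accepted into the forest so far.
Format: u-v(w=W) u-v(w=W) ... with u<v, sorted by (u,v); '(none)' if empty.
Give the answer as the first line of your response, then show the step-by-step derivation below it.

0-3(w=1) 1-3(w=6) 1-4(w=5) 2-5(w=7)

step 1: add edge 0-3 (w=1); MST = {0-3(w=1)}
step 2: add edge 1-4 (w=5); MST = {0-3(w=1) 1-4(w=5)}
step 3: add edge 1-3 (w=6); MST = {0-3(w=1) 1-3(w=6) 1-4(w=5)}
step 4: add edge 2-5 (w=7); MST = {0-3(w=1) 1-3(w=6) 1-4(w=5) 2-5(w=7)}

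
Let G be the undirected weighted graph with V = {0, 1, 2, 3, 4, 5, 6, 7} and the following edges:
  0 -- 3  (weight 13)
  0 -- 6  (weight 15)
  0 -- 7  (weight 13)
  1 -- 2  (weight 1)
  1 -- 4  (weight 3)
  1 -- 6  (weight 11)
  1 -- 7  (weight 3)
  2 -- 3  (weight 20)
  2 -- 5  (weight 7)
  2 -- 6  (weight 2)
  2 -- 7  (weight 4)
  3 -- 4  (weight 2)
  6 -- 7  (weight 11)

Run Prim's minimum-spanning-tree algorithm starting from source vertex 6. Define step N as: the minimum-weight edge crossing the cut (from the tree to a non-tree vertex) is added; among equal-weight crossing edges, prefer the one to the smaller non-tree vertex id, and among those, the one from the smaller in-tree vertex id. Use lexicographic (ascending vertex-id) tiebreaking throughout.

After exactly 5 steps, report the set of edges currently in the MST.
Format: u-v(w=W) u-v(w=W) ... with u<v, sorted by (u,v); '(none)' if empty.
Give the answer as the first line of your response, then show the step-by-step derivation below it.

1-2(w=1) 1-4(w=3) 1-7(w=3) 2-6(w=2) 3-4(w=2)

step 1: add edge 2-6 (w=2); MST = {2-6(w=2)}
step 2: add edge 1-2 (w=1); MST = {1-2(w=1) 2-6(w=2)}
step 3: add edge 1-4 (w=3); MST = {1-2(w=1) 1-4(w=3) 2-6(w=2)}
step 4: add edge 3-4 (w=2); MST = {1-2(w=1) 1-4(w=3) 2-6(w=2) 3-4(w=2)}
step 5: add edge 1-7 (w=3); MST = {1-2(w=1) 1-4(w=3) 1-7(w=3) 2-6(w=2) 3-4(w=2)}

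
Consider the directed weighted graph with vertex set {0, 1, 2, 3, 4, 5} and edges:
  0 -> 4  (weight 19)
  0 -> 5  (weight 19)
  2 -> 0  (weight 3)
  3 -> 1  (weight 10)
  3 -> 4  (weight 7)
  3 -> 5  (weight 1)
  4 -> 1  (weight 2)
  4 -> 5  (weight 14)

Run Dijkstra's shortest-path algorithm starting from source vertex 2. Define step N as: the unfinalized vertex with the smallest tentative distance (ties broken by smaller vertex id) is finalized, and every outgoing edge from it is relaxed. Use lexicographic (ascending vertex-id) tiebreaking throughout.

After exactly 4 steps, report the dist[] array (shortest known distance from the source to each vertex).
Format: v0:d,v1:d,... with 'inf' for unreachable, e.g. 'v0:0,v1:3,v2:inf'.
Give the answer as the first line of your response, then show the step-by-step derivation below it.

v0:3,v1:24,v2:0,v3:inf,v4:22,v5:22

step 1: dist = v0:3,v1:inf,v2:0,v3:inf,v4:inf,v5:inf
step 2: dist = v0:3,v1:inf,v2:0,v3:inf,v4:22,v5:22
step 3: dist = v0:3,v1:24,v2:0,v3:inf,v4:22,v5:22
step 4: dist = v0:3,v1:24,v2:0,v3:inf,v4:22,v5:22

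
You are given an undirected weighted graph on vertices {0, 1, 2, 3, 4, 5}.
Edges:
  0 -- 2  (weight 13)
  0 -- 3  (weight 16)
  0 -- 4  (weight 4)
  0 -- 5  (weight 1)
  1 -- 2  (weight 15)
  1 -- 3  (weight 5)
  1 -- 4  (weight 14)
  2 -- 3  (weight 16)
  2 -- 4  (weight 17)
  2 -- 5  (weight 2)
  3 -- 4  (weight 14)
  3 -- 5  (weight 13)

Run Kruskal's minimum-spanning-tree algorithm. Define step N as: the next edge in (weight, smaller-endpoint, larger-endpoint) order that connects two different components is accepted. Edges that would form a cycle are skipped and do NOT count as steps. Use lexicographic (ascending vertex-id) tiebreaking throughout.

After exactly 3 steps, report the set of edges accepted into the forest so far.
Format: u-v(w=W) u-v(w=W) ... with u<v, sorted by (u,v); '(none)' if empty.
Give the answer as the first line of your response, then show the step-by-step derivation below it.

0-4(w=4) 0-5(w=1) 2-5(w=2)

step 1: add edge 0-5 (w=1); MST = {0-5(w=1)}
step 2: add edge 2-5 (w=2); MST = {0-5(w=1) 2-5(w=2)}
step 3: add edge 0-4 (w=4); MST = {0-4(w=4) 0-5(w=1) 2-5(w=2)}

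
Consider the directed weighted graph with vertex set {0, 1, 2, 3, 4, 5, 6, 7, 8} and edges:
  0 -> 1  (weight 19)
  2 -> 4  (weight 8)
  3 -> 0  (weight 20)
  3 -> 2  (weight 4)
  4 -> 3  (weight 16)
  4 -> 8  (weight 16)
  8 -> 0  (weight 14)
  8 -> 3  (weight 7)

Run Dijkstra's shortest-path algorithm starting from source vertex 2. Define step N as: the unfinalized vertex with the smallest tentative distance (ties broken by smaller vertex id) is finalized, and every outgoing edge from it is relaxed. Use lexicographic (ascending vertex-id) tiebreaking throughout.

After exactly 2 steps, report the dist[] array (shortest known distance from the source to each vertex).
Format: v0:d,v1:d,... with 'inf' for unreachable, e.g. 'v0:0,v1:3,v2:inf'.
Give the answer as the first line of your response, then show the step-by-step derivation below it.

v0:inf,v1:inf,v2:0,v3:24,v4:8,v5:inf,v6:inf,v7:inf,v8:24

step 1: dist = v0:inf,v1:inf,v2:0,v3:inf,v4:8,v5:inf,v6:inf,v7:inf,v8:inf
step 2: dist = v0:inf,v1:inf,v2:0,v3:24,v4:8,v5:inf,v6:inf,v7:inf,v8:24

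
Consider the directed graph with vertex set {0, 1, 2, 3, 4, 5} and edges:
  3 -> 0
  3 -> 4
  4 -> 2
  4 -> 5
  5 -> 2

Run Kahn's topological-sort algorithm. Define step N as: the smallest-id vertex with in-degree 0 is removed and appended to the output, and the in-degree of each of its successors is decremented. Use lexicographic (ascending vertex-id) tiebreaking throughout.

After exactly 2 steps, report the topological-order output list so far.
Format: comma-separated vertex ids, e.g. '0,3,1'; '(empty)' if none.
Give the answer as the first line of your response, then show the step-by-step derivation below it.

1,3

step 1: output 1; order=[1]; indeg=(1,0,2,0,1,1)
step 2: output 3; order=[1,3]; indeg=(0,0,2,0,0,1)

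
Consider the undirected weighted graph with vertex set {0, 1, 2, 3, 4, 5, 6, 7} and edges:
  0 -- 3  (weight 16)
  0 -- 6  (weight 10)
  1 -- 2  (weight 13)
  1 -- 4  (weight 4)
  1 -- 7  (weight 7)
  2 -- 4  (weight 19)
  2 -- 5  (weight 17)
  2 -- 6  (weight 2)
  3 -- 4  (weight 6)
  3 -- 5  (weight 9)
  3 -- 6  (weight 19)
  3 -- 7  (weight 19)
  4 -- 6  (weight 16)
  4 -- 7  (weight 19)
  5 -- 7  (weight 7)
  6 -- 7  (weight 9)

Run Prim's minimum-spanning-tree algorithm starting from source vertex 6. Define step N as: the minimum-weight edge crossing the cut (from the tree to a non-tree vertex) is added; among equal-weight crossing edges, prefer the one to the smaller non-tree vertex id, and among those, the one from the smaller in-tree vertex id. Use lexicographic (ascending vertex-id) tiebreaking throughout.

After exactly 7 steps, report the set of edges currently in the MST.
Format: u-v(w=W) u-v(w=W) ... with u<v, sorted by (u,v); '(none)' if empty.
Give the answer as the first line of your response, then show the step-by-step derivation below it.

0-6(w=10) 1-4(w=4) 1-7(w=7) 2-6(w=2) 3-4(w=6) 5-7(w=7) 6-7(w=9)

step 1: add edge 2-6 (w=2); MST = {2-6(w=2)}
step 2: add edge 6-7 (w=9); MST = {2-6(w=2) 6-7(w=9)}
step 3: add edge 1-7 (w=7); MST = {1-7(w=7) 2-6(w=2) 6-7(w=9)}
step 4: add edge 1-4 (w=4); MST = {1-4(w=4) 1-7(w=7) 2-6(w=2) 6-7(w=9)}
step 5: add edge 3-4 (w=6); MST = {1-4(w=4) 1-7(w=7) 2-6(w=2) 3-4(w=6) 6-7(w=9)}
step 6: add edge 5-7 (w=7); MST = {1-4(w=4) 1-7(w=7) 2-6(w=2) 3-4(w=6) 5-7(w=7) 6-7(w=9)}
step 7: add edge 0-6 (w=10); MST = {0-6(w=10) 1-4(w=4) 1-7(w=7) 2-6(w=2) 3-4(w=6) 5-7(w=7) 6-7(w=9)}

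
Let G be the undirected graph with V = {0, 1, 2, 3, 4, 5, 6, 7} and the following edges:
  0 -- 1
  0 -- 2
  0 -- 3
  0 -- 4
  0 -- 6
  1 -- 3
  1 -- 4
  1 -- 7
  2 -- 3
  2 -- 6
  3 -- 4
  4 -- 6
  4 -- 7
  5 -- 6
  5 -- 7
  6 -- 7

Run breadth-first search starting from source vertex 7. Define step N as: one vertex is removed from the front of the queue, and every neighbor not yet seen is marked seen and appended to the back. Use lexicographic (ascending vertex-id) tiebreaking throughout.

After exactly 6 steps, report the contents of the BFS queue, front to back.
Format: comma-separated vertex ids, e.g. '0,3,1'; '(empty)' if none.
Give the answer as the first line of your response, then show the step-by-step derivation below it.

3,2

step 1: dequeue 7; queue=[1,4,5,6]; order=7
step 2: dequeue 1; queue=[4,5,6,0,3]; order=7,1
step 3: dequeue 4; queue=[5,6,0,3]; order=7,1,4
step 4: dequeue 5; queue=[6,0,3]; order=7,1,4,5
step 5: dequeue 6; queue=[0,3,2]; order=7,1,4,5,6
step 6: dequeue 0; queue=[3,2]; order=7,1,4,5,6,0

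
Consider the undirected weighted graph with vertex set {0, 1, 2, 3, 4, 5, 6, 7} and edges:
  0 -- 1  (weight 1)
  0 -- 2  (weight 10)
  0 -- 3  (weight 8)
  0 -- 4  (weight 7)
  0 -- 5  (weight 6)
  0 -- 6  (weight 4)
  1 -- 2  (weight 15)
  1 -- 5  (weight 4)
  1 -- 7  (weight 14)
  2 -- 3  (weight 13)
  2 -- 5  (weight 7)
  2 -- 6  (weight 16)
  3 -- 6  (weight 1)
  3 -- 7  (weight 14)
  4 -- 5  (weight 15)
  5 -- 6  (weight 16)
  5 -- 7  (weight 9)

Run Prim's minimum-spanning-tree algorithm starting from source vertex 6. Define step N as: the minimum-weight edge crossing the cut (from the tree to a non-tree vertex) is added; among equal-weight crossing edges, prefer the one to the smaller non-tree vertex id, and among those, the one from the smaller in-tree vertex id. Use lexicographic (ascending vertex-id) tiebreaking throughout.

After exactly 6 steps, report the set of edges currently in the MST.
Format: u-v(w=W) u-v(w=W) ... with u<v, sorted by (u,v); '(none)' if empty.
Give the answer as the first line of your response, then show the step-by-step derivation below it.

0-1(w=1) 0-4(w=7) 0-6(w=4) 1-5(w=4) 2-5(w=7) 3-6(w=1)

step 1: add edge 3-6 (w=1); MST = {3-6(w=1)}
step 2: add edge 0-6 (w=4); MST = {0-6(w=4) 3-6(w=1)}
step 3: add edge 0-1 (w=1); MST = {0-1(w=1) 0-6(w=4) 3-6(w=1)}
step 4: add edge 1-5 (w=4); MST = {0-1(w=1) 0-6(w=4) 1-5(w=4) 3-6(w=1)}
step 5: add edge 2-5 (w=7); MST = {0-1(w=1) 0-6(w=4) 1-5(w=4) 2-5(w=7) 3-6(w=1)}
step 6: add edge 0-4 (w=7); MST = {0-1(w=1) 0-4(w=7) 0-6(w=4) 1-5(w=4) 2-5(w=7) 3-6(w=1)}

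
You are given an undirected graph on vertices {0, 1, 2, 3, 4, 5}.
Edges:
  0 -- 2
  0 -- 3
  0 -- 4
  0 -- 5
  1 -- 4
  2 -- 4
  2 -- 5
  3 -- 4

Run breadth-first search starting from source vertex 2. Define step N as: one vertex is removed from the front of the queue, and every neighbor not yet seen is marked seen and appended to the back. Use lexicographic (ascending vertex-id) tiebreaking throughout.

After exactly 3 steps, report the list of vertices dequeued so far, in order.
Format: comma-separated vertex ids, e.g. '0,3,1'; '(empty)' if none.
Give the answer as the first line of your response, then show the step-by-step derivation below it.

2,0,4

step 1: dequeue 2; queue=[0,4,5]; order=2
step 2: dequeue 0; queue=[4,5,3]; order=2,0
step 3: dequeue 4; queue=[5,3,1]; order=2,0,4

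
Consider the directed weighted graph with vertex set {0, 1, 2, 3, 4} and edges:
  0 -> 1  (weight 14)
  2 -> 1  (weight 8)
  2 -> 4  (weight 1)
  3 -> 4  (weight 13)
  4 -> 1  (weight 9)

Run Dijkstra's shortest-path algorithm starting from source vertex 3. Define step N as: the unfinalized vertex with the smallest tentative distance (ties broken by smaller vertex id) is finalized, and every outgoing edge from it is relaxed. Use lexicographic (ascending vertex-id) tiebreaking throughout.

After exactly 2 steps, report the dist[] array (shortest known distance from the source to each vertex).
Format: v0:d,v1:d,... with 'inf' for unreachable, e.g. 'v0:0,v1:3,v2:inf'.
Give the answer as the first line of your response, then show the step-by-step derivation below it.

v0:inf,v1:22,v2:inf,v3:0,v4:13

step 1: dist = v0:inf,v1:inf,v2:inf,v3:0,v4:13
step 2: dist = v0:inf,v1:22,v2:inf,v3:0,v4:13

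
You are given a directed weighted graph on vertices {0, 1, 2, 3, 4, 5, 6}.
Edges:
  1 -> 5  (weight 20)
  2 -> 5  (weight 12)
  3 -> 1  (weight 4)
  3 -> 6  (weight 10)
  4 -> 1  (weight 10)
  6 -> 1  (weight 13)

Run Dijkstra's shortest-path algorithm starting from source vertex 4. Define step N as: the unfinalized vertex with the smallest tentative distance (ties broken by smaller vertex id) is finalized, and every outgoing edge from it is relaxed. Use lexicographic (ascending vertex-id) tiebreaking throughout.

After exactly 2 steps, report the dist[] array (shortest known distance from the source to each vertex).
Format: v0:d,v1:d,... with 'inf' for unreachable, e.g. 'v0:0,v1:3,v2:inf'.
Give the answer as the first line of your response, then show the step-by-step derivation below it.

v0:inf,v1:10,v2:inf,v3:inf,v4:0,v5:30,v6:inf

step 1: dist = v0:inf,v1:10,v2:inf,v3:inf,v4:0,v5:inf,v6:inf
step 2: dist = v0:inf,v1:10,v2:inf,v3:inf,v4:0,v5:30,v6:inf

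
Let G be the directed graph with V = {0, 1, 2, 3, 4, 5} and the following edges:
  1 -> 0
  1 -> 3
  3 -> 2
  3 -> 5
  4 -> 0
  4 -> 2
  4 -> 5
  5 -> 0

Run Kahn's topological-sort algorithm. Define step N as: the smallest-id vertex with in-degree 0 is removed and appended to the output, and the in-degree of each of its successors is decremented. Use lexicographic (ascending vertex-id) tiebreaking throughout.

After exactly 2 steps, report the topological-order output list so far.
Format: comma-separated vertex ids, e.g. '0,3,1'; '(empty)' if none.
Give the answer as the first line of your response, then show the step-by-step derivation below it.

1,3

step 1: output 1; order=[1]; indeg=(2,0,2,0,0,2)
step 2: output 3; order=[1,3]; indeg=(2,0,1,0,0,1)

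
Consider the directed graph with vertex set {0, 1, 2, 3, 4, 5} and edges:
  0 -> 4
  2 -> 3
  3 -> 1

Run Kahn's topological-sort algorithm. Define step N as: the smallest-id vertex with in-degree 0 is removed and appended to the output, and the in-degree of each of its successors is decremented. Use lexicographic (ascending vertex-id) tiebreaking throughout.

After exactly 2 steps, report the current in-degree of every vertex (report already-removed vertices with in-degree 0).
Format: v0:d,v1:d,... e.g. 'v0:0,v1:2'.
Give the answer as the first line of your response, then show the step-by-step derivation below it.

v0:0,v1:1,v2:0,v3:0,v4:0,v5:0

step 1: output 0; order=[0]; indeg=(0,1,0,1,0,0)
step 2: output 2; order=[0,2]; indeg=(0,1,0,0,0,0)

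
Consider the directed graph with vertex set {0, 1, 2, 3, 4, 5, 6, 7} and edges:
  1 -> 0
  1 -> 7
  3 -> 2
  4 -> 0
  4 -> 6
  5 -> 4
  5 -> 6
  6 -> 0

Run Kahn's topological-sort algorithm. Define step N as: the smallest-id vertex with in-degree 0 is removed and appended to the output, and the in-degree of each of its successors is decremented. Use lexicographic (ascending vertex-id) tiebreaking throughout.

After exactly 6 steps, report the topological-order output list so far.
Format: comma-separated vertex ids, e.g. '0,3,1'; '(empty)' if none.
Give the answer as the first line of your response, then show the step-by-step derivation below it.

1,3,2,5,4,6

step 1: output 1; order=[1]; indeg=(2,0,1,0,1,0,2,0)
step 2: output 3; order=[1,3]; indeg=(2,0,0,0,1,0,2,0)
step 3: output 2; order=[1,3,2]; indeg=(2,0,0,0,1,0,2,0)
step 4: output 5; order=[1,3,2,5]; indeg=(2,0,0,0,0,0,1,0)
step 5: output 4; order=[1,3,2,5,4]; indeg=(1,0,0,0,0,0,0,0)
step 6: output 6; order=[1,3,2,5,4,6]; indeg=(0,0,0,0,0,0,0,0)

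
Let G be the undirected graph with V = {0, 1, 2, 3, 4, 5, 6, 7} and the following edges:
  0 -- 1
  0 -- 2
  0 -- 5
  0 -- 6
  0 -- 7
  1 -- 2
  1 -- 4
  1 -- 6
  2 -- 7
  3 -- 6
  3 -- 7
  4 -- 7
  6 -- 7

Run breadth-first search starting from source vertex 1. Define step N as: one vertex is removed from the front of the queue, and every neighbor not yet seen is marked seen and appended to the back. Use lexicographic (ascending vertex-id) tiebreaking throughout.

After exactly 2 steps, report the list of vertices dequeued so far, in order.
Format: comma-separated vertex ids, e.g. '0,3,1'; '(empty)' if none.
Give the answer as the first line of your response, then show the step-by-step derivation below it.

1,0

step 1: dequeue 1; queue=[0,2,4,6]; order=1
step 2: dequeue 0; queue=[2,4,6,5,7]; order=1,0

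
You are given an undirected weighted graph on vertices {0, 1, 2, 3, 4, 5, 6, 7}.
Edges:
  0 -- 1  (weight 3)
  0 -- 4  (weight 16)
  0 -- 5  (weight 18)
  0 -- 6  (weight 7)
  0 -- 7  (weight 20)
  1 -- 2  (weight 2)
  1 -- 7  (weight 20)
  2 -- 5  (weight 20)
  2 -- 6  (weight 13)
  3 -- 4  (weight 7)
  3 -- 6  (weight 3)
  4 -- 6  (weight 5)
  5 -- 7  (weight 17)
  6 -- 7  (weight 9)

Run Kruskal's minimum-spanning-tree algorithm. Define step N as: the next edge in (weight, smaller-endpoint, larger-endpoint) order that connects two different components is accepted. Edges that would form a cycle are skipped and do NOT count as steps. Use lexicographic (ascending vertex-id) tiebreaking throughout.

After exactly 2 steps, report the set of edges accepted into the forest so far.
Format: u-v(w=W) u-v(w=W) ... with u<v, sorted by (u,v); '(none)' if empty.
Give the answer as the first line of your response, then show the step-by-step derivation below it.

0-1(w=3) 1-2(w=2)

step 1: add edge 1-2 (w=2); MST = {1-2(w=2)}
step 2: add edge 0-1 (w=3); MST = {0-1(w=3) 1-2(w=2)}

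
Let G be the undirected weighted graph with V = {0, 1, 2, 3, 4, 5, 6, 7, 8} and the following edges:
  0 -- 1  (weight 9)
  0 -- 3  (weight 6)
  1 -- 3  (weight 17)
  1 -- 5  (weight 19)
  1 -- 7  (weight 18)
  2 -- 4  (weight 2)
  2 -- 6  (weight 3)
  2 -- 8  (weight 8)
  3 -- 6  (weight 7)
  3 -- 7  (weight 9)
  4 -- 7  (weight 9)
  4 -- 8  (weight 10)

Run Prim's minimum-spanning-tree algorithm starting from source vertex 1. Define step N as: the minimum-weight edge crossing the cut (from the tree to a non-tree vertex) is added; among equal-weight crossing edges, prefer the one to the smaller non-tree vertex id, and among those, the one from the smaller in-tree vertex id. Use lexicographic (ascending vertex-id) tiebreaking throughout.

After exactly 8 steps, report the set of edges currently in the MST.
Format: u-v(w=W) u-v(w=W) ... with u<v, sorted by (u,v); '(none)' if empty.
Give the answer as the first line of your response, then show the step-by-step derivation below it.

0-1(w=9) 0-3(w=6) 1-5(w=19) 2-4(w=2) 2-6(w=3) 2-8(w=8) 3-6(w=7) 3-7(w=9)

step 1: add edge 0-1 (w=9); MST = {0-1(w=9)}
step 2: add edge 0-3 (w=6); MST = {0-1(w=9) 0-3(w=6)}
step 3: add edge 3-6 (w=7); MST = {0-1(w=9) 0-3(w=6) 3-6(w=7)}
step 4: add edge 2-6 (w=3); MST = {0-1(w=9) 0-3(w=6) 2-6(w=3) 3-6(w=7)}
step 5: add edge 2-4 (w=2); MST = {0-1(w=9) 0-3(w=6) 2-4(w=2) 2-6(w=3) 3-6(w=7)}
step 6: add edge 2-8 (w=8); MST = {0-1(w=9) 0-3(w=6) 2-4(w=2) 2-6(w=3) 2-8(w=8) 3-6(w=7)}
step 7: add edge 3-7 (w=9); MST = {0-1(w=9) 0-3(w=6) 2-4(w=2) 2-6(w=3) 2-8(w=8) 3-6(w=7) 3-7(w=9)}
step 8: add edge 1-5 (w=19); MST = {0-1(w=9) 0-3(w=6) 1-5(w=19) 2-4(w=2) 2-6(w=3) 2-8(w=8) 3-6(w=7) 3-7(w=9)}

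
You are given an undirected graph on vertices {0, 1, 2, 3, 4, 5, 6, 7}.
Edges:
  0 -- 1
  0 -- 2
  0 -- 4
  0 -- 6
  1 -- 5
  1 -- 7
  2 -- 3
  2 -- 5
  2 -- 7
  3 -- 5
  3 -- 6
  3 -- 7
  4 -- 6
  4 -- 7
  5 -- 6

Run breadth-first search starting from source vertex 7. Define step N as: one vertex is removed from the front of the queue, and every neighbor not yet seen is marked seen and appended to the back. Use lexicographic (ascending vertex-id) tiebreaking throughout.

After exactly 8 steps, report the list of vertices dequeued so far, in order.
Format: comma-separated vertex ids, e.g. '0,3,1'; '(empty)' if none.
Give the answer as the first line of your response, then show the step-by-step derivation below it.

7,1,2,3,4,0,5,6

step 1: dequeue 7; queue=[1,2,3,4]; order=7
step 2: dequeue 1; queue=[2,3,4,0,5]; order=7,1
step 3: dequeue 2; queue=[3,4,0,5]; order=7,1,2
step 4: dequeue 3; queue=[4,0,5,6]; order=7,1,2,3
step 5: dequeue 4; queue=[0,5,6]; order=7,1,2,3,4
step 6: dequeue 0; queue=[5,6]; order=7,1,2,3,4,0
step 7: dequeue 5; queue=[6]; order=7,1,2,3,4,0,5
step 8: dequeue 6; queue=[(empty)]; order=7,1,2,3,4,0,5,6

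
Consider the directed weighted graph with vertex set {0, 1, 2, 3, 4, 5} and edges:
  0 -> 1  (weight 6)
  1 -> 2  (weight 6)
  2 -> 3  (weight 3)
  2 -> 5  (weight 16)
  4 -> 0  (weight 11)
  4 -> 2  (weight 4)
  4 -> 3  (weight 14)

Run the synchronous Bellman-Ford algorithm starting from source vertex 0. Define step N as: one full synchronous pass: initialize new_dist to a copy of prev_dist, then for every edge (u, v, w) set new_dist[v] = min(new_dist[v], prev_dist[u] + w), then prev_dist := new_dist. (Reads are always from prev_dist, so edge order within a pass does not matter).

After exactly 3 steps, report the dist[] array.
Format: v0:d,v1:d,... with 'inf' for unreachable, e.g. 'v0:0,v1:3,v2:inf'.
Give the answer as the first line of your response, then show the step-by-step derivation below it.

v0:0,v1:6,v2:12,v3:15,v4:inf,v5:28

step 1: dist = v0:0,v1:6,v2:inf,v3:inf,v4:inf,v5:inf
step 2: dist = v0:0,v1:6,v2:12,v3:inf,v4:inf,v5:inf
step 3: dist = v0:0,v1:6,v2:12,v3:15,v4:inf,v5:28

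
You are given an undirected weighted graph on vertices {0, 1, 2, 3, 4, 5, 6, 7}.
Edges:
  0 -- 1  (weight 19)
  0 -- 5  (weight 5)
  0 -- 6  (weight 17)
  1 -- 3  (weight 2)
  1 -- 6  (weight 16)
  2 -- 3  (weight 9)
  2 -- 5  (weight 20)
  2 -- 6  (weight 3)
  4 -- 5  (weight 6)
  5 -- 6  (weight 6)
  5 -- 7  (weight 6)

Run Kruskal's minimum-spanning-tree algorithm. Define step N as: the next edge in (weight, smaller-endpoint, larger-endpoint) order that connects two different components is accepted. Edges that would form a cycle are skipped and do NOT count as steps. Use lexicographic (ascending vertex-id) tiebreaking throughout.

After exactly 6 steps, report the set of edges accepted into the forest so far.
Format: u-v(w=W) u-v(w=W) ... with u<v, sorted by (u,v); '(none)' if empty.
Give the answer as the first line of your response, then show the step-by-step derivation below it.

0-5(w=5) 1-3(w=2) 2-6(w=3) 4-5(w=6) 5-6(w=6) 5-7(w=6)

step 1: add edge 1-3 (w=2); MST = {1-3(w=2)}
step 2: add edge 2-6 (w=3); MST = {1-3(w=2) 2-6(w=3)}
step 3: add edge 0-5 (w=5); MST = {0-5(w=5) 1-3(w=2) 2-6(w=3)}
step 4: add edge 4-5 (w=6); MST = {0-5(w=5) 1-3(w=2) 2-6(w=3) 4-5(w=6)}
step 5: add edge 5-6 (w=6); MST = {0-5(w=5) 1-3(w=2) 2-6(w=3) 4-5(w=6) 5-6(w=6)}
step 6: add edge 5-7 (w=6); MST = {0-5(w=5) 1-3(w=2) 2-6(w=3) 4-5(w=6) 5-6(w=6) 5-7(w=6)}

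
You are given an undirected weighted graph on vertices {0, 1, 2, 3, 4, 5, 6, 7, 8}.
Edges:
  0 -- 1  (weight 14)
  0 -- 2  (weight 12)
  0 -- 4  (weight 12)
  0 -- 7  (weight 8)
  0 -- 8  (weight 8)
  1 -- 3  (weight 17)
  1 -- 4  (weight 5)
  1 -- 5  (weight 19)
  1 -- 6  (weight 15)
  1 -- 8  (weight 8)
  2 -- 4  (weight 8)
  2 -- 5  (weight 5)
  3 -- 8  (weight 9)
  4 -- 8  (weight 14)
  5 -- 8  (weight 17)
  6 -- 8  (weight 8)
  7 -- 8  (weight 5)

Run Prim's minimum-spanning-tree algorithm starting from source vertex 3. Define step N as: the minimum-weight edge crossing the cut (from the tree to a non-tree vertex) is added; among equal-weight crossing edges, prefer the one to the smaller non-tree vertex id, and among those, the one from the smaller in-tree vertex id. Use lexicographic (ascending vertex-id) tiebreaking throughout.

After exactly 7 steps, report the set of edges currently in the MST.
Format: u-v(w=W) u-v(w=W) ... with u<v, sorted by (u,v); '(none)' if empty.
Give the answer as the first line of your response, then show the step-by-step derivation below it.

0-7(w=8) 1-4(w=5) 1-8(w=8) 2-4(w=8) 2-5(w=5) 3-8(w=9) 7-8(w=5)

step 1: add edge 3-8 (w=9); MST = {3-8(w=9)}
step 2: add edge 7-8 (w=5); MST = {3-8(w=9) 7-8(w=5)}
step 3: add edge 0-7 (w=8); MST = {0-7(w=8) 3-8(w=9) 7-8(w=5)}
step 4: add edge 1-8 (w=8); MST = {0-7(w=8) 1-8(w=8) 3-8(w=9) 7-8(w=5)}
step 5: add edge 1-4 (w=5); MST = {0-7(w=8) 1-4(w=5) 1-8(w=8) 3-8(w=9) 7-8(w=5)}
step 6: add edge 2-4 (w=8); MST = {0-7(w=8) 1-4(w=5) 1-8(w=8) 2-4(w=8) 3-8(w=9) 7-8(w=5)}
step 7: add edge 2-5 (w=5); MST = {0-7(w=8) 1-4(w=5) 1-8(w=8) 2-4(w=8) 2-5(w=5) 3-8(w=9) 7-8(w=5)}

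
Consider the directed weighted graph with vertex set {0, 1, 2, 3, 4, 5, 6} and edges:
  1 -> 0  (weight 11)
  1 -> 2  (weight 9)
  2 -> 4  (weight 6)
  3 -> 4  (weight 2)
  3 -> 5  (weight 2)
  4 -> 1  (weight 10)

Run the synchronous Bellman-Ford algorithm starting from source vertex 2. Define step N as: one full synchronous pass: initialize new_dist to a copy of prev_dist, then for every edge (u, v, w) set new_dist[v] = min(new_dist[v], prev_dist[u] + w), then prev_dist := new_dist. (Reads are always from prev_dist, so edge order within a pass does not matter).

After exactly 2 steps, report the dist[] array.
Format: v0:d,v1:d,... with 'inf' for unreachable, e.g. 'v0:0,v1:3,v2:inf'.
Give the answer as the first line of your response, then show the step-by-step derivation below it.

v0:inf,v1:16,v2:0,v3:inf,v4:6,v5:inf,v6:inf

step 1: dist = v0:inf,v1:inf,v2:0,v3:inf,v4:6,v5:inf,v6:inf
step 2: dist = v0:inf,v1:16,v2:0,v3:inf,v4:6,v5:inf,v6:inf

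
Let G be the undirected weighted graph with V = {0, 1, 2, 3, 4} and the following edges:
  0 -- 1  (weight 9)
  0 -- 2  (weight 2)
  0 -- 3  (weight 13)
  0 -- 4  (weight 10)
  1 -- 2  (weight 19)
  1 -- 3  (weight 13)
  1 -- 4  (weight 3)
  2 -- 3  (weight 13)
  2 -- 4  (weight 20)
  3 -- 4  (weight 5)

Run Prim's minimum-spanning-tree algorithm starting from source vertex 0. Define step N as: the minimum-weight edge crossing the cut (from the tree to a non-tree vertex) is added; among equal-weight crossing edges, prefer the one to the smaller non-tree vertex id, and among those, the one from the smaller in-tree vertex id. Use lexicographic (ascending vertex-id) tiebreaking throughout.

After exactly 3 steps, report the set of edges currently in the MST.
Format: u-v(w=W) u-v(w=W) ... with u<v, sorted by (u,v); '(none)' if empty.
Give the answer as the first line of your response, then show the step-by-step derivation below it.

0-1(w=9) 0-2(w=2) 1-4(w=3)

step 1: add edge 0-2 (w=2); MST = {0-2(w=2)}
step 2: add edge 0-1 (w=9); MST = {0-1(w=9) 0-2(w=2)}
step 3: add edge 1-4 (w=3); MST = {0-1(w=9) 0-2(w=2) 1-4(w=3)}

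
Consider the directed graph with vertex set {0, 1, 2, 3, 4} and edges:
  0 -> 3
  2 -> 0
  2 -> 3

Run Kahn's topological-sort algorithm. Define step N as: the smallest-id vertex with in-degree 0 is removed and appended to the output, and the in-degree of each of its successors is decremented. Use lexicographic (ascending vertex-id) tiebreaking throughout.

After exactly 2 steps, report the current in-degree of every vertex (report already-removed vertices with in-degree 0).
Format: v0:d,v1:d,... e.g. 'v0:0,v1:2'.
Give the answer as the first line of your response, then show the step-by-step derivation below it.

v0:0,v1:0,v2:0,v3:1,v4:0

step 1: output 1; order=[1]; indeg=(1,0,0,2,0)
step 2: output 2; order=[1,2]; indeg=(0,0,0,1,0)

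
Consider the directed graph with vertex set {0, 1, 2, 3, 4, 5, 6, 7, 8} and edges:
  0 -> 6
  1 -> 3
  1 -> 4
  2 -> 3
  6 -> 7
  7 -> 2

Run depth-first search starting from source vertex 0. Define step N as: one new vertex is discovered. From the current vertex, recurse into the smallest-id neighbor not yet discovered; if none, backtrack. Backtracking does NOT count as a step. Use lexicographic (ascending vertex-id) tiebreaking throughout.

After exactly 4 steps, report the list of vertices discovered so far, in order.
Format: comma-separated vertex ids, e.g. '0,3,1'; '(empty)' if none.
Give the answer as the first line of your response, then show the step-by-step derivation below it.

0,6,7,2

step 1: discover 0; path=0; order=0
step 2: discover 6; path=0>6; order=0,6
step 3: discover 7; path=0>6>7; order=0,6,7
step 4: discover 2; path=0>6>7>2; order=0,6,7,2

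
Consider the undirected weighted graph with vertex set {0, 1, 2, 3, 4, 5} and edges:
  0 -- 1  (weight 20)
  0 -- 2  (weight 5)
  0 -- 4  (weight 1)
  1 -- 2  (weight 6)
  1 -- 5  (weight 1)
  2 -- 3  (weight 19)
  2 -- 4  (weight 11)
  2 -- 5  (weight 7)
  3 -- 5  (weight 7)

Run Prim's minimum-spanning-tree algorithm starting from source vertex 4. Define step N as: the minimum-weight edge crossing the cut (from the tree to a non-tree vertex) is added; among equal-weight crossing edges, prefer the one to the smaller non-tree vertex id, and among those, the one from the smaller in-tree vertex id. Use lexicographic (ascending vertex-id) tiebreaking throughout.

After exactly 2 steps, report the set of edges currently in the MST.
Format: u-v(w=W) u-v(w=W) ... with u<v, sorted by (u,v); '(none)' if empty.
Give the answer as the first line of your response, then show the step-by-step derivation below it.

0-2(w=5) 0-4(w=1)

step 1: add edge 0-4 (w=1); MST = {0-4(w=1)}
step 2: add edge 0-2 (w=5); MST = {0-2(w=5) 0-4(w=1)}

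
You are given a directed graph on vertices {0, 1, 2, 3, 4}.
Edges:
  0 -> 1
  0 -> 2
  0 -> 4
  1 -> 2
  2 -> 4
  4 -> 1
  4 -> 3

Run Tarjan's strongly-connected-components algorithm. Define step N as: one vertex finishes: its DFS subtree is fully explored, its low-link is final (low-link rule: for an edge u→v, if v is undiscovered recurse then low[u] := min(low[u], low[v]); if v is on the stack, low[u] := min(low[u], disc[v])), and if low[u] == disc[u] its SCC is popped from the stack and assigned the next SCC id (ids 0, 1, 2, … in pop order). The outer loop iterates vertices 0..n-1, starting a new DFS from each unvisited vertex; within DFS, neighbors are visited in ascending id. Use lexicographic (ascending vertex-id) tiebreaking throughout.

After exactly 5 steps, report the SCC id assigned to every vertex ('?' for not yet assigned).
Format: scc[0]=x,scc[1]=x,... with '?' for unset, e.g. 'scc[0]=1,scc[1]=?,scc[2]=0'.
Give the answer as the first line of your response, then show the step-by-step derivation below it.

scc[0]=2,scc[1]=1,scc[2]=1,scc[3]=0,scc[4]=1

step 1: low=(low[0]=0,low[1]=1,low[2]=2,low[3]=4,low[4]=1); scc=(scc[0]=?,scc[1]=?,scc[2]=?,scc[3]=0,scc[4]=?)
step 2: low=(low[0]=0,low[1]=1,low[2]=2,low[3]=4,low[4]=1); scc=(scc[0]=?,scc[1]=?,scc[2]=?,scc[3]=0,scc[4]=?)
step 3: low=(low[0]=0,low[1]=1,low[2]=1,low[3]=4,low[4]=1); scc=(scc[0]=?,scc[1]=?,scc[2]=?,scc[3]=0,scc[4]=?)
step 4: low=(low[0]=0,low[1]=1,low[2]=1,low[3]=4,low[4]=1); scc=(scc[0]=?,scc[1]=1,scc[2]=1,scc[3]=0,scc[4]=1)
step 5: low=(low[0]=0,low[1]=1,low[2]=1,low[3]=4,low[4]=1); scc=(scc[0]=2,scc[1]=1,scc[2]=1,scc[3]=0,scc[4]=1)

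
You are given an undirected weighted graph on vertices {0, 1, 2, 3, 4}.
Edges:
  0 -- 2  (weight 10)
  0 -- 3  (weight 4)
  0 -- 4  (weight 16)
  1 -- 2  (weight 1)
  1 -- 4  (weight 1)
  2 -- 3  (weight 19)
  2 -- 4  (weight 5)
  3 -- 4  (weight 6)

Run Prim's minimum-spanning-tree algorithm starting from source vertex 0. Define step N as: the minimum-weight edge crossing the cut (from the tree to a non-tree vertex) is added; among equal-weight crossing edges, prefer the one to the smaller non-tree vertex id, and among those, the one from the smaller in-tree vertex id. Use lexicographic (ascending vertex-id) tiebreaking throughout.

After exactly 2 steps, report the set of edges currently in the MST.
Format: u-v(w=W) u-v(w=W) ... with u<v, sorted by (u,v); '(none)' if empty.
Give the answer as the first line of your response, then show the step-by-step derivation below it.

0-3(w=4) 3-4(w=6)

step 1: add edge 0-3 (w=4); MST = {0-3(w=4)}
step 2: add edge 3-4 (w=6); MST = {0-3(w=4) 3-4(w=6)}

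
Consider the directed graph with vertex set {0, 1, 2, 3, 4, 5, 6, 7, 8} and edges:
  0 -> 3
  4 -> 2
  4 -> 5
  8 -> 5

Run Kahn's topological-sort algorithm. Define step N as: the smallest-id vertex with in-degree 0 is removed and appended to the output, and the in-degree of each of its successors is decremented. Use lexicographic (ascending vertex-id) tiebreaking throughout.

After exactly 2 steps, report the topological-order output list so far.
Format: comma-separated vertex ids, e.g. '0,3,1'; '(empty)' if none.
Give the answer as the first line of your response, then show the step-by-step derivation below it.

0,1

step 1: output 0; order=[0]; indeg=(0,0,1,0,0,2,0,0,0)
step 2: output 1; order=[0,1]; indeg=(0,0,1,0,0,2,0,0,0)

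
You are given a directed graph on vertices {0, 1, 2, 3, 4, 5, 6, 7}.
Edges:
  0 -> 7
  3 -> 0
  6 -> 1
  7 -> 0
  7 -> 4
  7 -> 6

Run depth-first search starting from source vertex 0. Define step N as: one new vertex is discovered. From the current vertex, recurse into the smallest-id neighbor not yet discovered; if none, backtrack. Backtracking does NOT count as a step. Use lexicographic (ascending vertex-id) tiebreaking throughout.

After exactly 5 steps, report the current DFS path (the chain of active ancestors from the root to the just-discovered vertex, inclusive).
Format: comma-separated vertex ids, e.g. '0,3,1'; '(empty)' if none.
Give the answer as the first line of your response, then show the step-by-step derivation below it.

0,7,6,1

step 1: discover 0; path=0; order=0
step 2: discover 7; path=0>7; order=0,7
step 3: discover 4; path=0>7>4; order=0,7,4
step 4: discover 6; path=0>7>6; order=0,7,4,6
step 5: discover 1; path=0>7>6>1; order=0,7,4,6,1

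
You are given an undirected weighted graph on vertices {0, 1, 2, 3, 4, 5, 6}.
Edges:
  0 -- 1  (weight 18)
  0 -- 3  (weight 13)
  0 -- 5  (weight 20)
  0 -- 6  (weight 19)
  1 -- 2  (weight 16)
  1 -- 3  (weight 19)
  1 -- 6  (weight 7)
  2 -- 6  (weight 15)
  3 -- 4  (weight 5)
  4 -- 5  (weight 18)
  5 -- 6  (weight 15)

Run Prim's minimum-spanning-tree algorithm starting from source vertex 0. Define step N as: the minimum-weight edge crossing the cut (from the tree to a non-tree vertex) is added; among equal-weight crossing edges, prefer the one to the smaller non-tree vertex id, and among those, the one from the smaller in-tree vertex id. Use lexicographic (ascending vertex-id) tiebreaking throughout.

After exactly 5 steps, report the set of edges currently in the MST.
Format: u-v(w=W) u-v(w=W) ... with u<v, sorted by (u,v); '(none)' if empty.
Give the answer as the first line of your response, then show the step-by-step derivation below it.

0-1(w=18) 0-3(w=13) 1-6(w=7) 2-6(w=15) 3-4(w=5)

step 1: add edge 0-3 (w=13); MST = {0-3(w=13)}
step 2: add edge 3-4 (w=5); MST = {0-3(w=13) 3-4(w=5)}
step 3: add edge 0-1 (w=18); MST = {0-1(w=18) 0-3(w=13) 3-4(w=5)}
step 4: add edge 1-6 (w=7); MST = {0-1(w=18) 0-3(w=13) 1-6(w=7) 3-4(w=5)}
step 5: add edge 2-6 (w=15); MST = {0-1(w=18) 0-3(w=13) 1-6(w=7) 2-6(w=15) 3-4(w=5)}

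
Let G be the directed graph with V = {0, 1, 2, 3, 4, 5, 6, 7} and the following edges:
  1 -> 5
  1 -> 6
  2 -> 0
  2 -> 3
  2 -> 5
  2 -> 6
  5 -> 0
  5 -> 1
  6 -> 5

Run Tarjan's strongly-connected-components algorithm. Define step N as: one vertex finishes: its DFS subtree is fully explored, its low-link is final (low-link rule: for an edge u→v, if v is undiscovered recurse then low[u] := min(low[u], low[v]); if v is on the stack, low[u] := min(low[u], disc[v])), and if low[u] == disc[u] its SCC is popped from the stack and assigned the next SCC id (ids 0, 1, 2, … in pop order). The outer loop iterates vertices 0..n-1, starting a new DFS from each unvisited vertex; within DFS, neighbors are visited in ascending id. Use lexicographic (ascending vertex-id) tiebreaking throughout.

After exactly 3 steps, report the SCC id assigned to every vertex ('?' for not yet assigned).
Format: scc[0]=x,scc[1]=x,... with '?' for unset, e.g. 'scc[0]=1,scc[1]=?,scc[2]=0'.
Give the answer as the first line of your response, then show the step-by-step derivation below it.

scc[0]=0,scc[1]=?,scc[2]=?,scc[3]=?,scc[4]=?,scc[5]=?,scc[6]=?,scc[7]=?

step 1: low=(low[0]=0,low[1]=?,low[2]=?,low[3]=?,low[4]=?,low[5]=?,low[6]=?,low[7]=?); scc=(scc[0]=0,scc[1]=?,scc[2]=?,scc[3]=?,scc[4]=?,scc[5]=?,scc[6]=?,scc[7]=?)
step 2: low=(low[0]=0,low[1]=1,low[2]=?,low[3]=?,low[4]=?,low[5]=1,low[6]=?,low[7]=?); scc=(scc[0]=0,scc[1]=?,scc[2]=?,scc[3]=?,scc[4]=?,scc[5]=?,scc[6]=?,scc[7]=?)
step 3: low=(low[0]=0,low[1]=1,low[2]=?,low[3]=?,low[4]=?,low[5]=1,low[6]=2,low[7]=?); scc=(scc[0]=0,scc[1]=?,scc[2]=?,scc[3]=?,scc[4]=?,scc[5]=?,scc[6]=?,scc[7]=?)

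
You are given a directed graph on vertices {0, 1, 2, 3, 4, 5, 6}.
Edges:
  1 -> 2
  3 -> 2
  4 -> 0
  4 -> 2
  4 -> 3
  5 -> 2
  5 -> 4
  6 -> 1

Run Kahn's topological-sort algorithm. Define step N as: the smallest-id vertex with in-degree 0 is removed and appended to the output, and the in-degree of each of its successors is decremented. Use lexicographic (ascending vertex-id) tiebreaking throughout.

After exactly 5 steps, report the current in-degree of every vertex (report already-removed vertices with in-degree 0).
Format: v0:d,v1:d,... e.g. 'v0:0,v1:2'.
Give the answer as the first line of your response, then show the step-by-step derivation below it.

v0:0,v1:0,v2:1,v3:0,v4:0,v5:0,v6:0

step 1: output 5; order=[5]; indeg=(1,1,3,1,0,0,0)
step 2: output 4; order=[5,4]; indeg=(0,1,2,0,0,0,0)
step 3: output 0; order=[5,4,0]; indeg=(0,1,2,0,0,0,0)
step 4: output 3; order=[5,4,0,3]; indeg=(0,1,1,0,0,0,0)
step 5: output 6; order=[5,4,0,3,6]; indeg=(0,0,1,0,0,0,0)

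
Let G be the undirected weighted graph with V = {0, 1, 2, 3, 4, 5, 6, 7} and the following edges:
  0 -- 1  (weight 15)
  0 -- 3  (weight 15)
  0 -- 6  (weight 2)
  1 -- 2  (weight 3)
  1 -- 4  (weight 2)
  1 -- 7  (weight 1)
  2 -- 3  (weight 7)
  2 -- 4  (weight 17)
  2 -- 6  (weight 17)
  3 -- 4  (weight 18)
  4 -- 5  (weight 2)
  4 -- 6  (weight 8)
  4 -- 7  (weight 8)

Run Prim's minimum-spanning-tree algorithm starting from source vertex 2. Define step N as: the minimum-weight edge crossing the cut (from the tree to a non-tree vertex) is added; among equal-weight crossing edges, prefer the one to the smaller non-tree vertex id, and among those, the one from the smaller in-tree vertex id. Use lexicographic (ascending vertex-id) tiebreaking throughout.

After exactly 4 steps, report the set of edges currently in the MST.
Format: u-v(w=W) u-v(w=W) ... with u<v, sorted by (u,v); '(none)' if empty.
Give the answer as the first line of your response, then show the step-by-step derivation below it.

1-2(w=3) 1-4(w=2) 1-7(w=1) 4-5(w=2)

step 1: add edge 1-2 (w=3); MST = {1-2(w=3)}
step 2: add edge 1-7 (w=1); MST = {1-2(w=3) 1-7(w=1)}
step 3: add edge 1-4 (w=2); MST = {1-2(w=3) 1-4(w=2) 1-7(w=1)}
step 4: add edge 4-5 (w=2); MST = {1-2(w=3) 1-4(w=2) 1-7(w=1) 4-5(w=2)}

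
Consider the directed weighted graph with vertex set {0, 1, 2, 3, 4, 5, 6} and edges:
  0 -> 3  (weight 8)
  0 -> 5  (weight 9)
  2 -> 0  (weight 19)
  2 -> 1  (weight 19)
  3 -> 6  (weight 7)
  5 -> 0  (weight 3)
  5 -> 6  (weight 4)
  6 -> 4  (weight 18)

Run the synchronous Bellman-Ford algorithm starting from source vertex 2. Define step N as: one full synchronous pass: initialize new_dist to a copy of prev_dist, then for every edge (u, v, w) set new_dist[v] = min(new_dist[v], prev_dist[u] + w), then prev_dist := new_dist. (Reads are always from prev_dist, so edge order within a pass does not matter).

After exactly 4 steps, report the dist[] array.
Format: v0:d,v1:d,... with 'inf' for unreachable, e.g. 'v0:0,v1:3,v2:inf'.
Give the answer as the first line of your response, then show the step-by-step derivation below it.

v0:19,v1:19,v2:0,v3:27,v4:50,v5:28,v6:32

step 1: dist = v0:19,v1:19,v2:0,v3:inf,v4:inf,v5:inf,v6:inf
step 2: dist = v0:19,v1:19,v2:0,v3:27,v4:inf,v5:28,v6:inf
step 3: dist = v0:19,v1:19,v2:0,v3:27,v4:inf,v5:28,v6:32
step 4: dist = v0:19,v1:19,v2:0,v3:27,v4:50,v5:28,v6:32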